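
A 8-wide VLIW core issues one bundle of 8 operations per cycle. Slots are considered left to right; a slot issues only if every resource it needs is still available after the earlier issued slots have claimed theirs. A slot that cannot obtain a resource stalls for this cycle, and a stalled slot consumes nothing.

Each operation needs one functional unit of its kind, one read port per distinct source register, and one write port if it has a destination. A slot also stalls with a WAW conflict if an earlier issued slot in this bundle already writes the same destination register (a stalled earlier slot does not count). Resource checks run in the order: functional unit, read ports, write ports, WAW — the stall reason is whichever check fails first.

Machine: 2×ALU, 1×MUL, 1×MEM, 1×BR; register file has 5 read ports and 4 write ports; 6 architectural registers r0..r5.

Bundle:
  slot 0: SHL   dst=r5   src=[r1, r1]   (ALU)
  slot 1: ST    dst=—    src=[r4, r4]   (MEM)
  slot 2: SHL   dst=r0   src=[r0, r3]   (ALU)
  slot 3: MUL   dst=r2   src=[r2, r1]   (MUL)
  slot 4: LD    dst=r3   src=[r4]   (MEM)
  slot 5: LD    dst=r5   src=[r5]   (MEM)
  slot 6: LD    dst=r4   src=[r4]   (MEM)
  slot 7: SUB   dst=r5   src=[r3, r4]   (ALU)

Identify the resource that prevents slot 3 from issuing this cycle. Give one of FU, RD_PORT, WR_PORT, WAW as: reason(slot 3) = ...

  0. ALU→r5 ⇒ go  {1A/1Mu/1Ld/1B | 4r 3w}
  1. MEM ⇒ go  {1A/1Mu/0Ld/1B | 3r 3w}
  2. ALU→r0 ⇒ go  {0A/1Mu/0Ld/1B | 1r 2w}
  3. MUL→r2 ⇒ no(RD_PORT)  {0A/1Mu/0Ld/1B | 1r 2w}
  4. MEM→r3 ⇒ no(FU)  {0A/1Mu/0Ld/1B | 1r 2w}
  5. MEM→r5 ⇒ no(FU)  {0A/1Mu/0Ld/1B | 1r 2w}
  6. MEM→r4 ⇒ no(FU)  {0A/1Mu/0Ld/1B | 1r 2w}
  7. ALU→r5 ⇒ no(FU)  {0A/1Mu/0Ld/1B | 1r 2w}

reason(slot 3) = RD_PORT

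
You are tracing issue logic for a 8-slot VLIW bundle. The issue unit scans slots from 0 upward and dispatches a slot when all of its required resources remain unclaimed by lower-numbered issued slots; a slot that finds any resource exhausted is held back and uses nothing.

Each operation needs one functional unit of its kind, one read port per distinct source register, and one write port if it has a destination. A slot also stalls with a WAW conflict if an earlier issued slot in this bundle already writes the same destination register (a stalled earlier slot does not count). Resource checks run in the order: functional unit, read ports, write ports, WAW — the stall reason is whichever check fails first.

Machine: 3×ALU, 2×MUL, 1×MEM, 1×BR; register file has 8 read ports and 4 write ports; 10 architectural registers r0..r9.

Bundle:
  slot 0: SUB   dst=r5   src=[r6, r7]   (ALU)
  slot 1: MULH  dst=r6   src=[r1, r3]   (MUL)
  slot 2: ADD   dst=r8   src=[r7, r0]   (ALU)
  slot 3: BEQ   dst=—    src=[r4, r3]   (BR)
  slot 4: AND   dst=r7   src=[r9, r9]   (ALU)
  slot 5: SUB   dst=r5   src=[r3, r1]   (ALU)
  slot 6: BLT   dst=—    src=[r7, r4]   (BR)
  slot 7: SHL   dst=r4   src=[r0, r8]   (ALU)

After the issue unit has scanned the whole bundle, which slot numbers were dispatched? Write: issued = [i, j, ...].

  0. ALU→r5 ⇒ go  {2A/2Mu/1Ld/1B | 6r 3w}
  1. MUL→r6 ⇒ go  {2A/1Mu/1Ld/1B | 4r 2w}
  2. ALU→r8 ⇒ go  {1A/1Mu/1Ld/1B | 2r 1w}
  3. BR ⇒ go  {1A/1Mu/1Ld/0B | 0r 1w}
  4. ALU→r7 ⇒ no(RD_PORT)  {1A/1Mu/1Ld/0B | 0r 1w}
  5. ALU→r5 ⇒ no(RD_PORT)  {1A/1Mu/1Ld/0B | 0r 1w}
  6. BR ⇒ no(FU)  {1A/1Mu/1Ld/0B | 0r 1w}
  7. ALU→r4 ⇒ no(RD_PORT)  {1A/1Mu/1Ld/0B | 0r 1w}

issued = [0, 1, 2, 3]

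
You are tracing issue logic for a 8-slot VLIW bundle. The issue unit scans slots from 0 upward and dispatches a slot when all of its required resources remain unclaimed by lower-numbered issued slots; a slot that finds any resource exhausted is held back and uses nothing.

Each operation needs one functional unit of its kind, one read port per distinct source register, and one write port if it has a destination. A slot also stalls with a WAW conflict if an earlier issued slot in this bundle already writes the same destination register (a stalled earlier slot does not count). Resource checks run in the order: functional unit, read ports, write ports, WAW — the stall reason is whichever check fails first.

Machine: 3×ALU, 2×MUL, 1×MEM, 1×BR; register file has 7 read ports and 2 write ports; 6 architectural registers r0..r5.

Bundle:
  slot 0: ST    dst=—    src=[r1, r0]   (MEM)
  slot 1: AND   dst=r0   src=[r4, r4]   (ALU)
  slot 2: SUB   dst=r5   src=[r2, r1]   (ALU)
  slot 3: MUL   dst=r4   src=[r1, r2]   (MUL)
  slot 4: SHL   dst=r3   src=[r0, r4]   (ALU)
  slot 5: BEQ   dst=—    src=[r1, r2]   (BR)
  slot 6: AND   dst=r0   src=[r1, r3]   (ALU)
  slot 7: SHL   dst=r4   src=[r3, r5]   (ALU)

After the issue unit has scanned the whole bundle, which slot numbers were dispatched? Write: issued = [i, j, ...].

(0) want 1×MEM +2rd +0wr — yes → AL3|MU2|ME0|BR1|rd5|wr2
(1) want 1×ALU +1rd +1wr — yes → AL2|MU2|ME0|BR1|rd4|wr1
(2) want 1×ALU +2rd +1wr — yes → AL1|MU2|ME0|BR1|rd2|wr0
(3) want 1×MUL +2rd +1wr — WR_PORT → AL1|MU2|ME0|BR1|rd2|wr0
(4) want 1×ALU +2rd +1wr — WR_PORT → AL1|MU2|ME0|BR1|rd2|wr0
(5) want 1×BR +2rd +0wr — yes → AL1|MU2|ME0|BR0|rd0|wr0
(6) want 1×ALU +2rd +1wr — RD_PORT → AL1|MU2|ME0|BR0|rd0|wr0
(7) want 1×ALU +2rd +1wr — RD_PORT → AL1|MU2|ME0|BR0|rd0|wr0

issued = [0, 1, 2, 5]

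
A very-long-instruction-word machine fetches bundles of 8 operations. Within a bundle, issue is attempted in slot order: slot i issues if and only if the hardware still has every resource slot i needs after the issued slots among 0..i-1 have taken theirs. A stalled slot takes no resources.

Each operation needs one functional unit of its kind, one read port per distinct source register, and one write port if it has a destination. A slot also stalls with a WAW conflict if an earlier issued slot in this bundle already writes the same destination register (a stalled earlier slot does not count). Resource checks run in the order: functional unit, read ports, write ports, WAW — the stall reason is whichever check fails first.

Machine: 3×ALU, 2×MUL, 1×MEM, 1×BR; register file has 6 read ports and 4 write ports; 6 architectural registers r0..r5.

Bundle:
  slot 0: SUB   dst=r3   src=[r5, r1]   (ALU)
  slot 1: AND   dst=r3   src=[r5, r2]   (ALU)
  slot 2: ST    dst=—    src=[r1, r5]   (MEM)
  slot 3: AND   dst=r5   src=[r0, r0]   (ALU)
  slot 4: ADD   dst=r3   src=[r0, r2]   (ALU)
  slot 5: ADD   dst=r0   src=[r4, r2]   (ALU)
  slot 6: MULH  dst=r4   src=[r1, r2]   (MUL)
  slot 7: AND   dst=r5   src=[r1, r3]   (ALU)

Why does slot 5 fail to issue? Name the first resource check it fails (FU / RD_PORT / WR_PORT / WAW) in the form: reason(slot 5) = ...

[0] ALU needs rd=2 wr=1: ok; after: ALU=2 MUL=2 MEM=1 BR=1, R=4, W=3
[1] ALU needs rd=2 wr=1: WAW; after: ALU=2 MUL=2 MEM=1 BR=1, R=4, W=3
[2] MEM needs rd=2 wr=0: ok; after: ALU=2 MUL=2 MEM=0 BR=1, R=2, W=3
[3] ALU needs rd=1 wr=1: ok; after: ALU=1 MUL=2 MEM=0 BR=1, R=1, W=2
[4] ALU needs rd=2 wr=1: RD_PORT; after: ALU=1 MUL=2 MEM=0 BR=1, R=1, W=2
[5] ALU needs rd=2 wr=1: RD_PORT; after: ALU=1 MUL=2 MEM=0 BR=1, R=1, W=2
[6] MUL needs rd=2 wr=1: RD_PORT; after: ALU=1 MUL=2 MEM=0 BR=1, R=1, W=2
[7] ALU needs rd=2 wr=1: RD_PORT; after: ALU=1 MUL=2 MEM=0 BR=1, R=1, W=2

reason(slot 5) = RD_PORT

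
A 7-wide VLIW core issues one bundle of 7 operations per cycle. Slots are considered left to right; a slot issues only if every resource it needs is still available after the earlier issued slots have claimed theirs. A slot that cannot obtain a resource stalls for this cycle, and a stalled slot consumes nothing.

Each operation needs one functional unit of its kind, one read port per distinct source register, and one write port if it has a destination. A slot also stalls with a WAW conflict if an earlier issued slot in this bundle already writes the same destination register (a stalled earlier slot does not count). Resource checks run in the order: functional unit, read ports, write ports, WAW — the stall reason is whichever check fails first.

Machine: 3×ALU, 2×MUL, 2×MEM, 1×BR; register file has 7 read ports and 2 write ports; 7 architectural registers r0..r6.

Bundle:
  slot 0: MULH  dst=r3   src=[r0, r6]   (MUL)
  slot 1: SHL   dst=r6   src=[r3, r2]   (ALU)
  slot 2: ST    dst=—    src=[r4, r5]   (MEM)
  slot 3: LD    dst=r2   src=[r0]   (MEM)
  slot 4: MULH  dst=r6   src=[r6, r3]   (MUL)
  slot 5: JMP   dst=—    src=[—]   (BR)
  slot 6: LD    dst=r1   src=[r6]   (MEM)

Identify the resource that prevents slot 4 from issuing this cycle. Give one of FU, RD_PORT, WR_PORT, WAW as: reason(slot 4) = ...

  0. MUL→r3 ⇒ go  {3A/1Mu/2Ld/1B | 5r 1w}
  1. ALU→r6 ⇒ go  {2A/1Mu/2Ld/1B | 3r 0w}
  2. MEM ⇒ go  {2A/1Mu/1Ld/1B | 1r 0w}
  3. MEM→r2 ⇒ no(WR_PORT)  {2A/1Mu/1Ld/1B | 1r 0w}
  4. MUL→r6 ⇒ no(RD_PORT)  {2A/1Mu/1Ld/1B | 1r 0w}
  5. BR ⇒ go  {2A/1Mu/1Ld/0B | 1r 0w}
  6. MEM→r1 ⇒ no(WR_PORT)  {2A/1Mu/1Ld/0B | 1r 0w}

reason(slot 4) = RD_PORT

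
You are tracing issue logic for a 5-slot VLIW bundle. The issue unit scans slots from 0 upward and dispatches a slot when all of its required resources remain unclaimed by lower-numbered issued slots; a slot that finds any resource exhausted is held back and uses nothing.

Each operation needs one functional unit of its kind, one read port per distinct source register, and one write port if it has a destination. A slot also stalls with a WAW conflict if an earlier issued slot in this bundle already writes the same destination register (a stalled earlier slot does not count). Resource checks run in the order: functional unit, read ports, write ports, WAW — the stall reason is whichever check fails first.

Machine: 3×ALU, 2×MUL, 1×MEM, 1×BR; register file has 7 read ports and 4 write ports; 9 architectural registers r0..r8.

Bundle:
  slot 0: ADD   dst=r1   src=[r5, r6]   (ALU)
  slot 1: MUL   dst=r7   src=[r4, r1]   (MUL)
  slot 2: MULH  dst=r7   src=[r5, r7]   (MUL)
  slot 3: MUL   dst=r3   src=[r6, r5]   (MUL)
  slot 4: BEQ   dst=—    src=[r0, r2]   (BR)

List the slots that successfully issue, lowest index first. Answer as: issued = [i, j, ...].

slot 0 (ALU): ISSUE — free A2,Mu2,Ld1,B1 rp5 wp3
slot 1 (MUL): ISSUE — free A2,Mu1,Ld1,B1 rp3 wp2
slot 2 (MUL): stall WAW — free A2,Mu1,Ld1,B1 rp3 wp2
slot 3 (MUL): ISSUE — free A2,Mu0,Ld1,B1 rp1 wp1
slot 4 (BR): stall RD_PORT — free A2,Mu0,Ld1,B1 rp1 wp1

issued = [0, 1, 3]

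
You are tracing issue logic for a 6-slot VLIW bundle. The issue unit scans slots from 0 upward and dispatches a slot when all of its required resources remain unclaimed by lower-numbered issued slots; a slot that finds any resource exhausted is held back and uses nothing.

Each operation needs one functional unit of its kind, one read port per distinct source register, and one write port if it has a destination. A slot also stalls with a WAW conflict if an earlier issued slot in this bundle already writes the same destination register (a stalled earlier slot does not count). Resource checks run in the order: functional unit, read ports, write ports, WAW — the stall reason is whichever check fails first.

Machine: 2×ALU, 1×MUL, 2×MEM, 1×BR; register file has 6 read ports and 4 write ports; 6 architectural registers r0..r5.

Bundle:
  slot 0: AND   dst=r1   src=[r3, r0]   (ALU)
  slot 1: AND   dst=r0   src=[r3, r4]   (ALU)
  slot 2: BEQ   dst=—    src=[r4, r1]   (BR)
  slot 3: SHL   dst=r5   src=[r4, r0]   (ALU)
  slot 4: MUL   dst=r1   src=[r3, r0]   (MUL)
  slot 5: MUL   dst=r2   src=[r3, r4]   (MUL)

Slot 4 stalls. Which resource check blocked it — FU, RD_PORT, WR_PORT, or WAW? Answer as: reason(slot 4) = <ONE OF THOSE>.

reason(slot 4) = RD_PORT

(0) want 1×ALU +2rd +1wr — yes → AL1|MU1|ME2|BR1|rd4|wr3
(1) want 1×ALU +2rd +1wr — yes → AL0|MU1|ME2|BR1|rd2|wr2
(2) want 1×BR +2rd +0wr — yes → AL0|MU1|ME2|BR0|rd0|wr2
(3) want 1×ALU +2rd +1wr — FU → AL0|MU1|ME2|BR0|rd0|wr2
(4) want 1×MUL +2rd +1wr — RD_PORT → AL0|MU1|ME2|BR0|rd0|wr2
(5) want 1×MUL +2rd +1wr — RD_PORT → AL0|MU1|ME2|BR0|rd0|wr2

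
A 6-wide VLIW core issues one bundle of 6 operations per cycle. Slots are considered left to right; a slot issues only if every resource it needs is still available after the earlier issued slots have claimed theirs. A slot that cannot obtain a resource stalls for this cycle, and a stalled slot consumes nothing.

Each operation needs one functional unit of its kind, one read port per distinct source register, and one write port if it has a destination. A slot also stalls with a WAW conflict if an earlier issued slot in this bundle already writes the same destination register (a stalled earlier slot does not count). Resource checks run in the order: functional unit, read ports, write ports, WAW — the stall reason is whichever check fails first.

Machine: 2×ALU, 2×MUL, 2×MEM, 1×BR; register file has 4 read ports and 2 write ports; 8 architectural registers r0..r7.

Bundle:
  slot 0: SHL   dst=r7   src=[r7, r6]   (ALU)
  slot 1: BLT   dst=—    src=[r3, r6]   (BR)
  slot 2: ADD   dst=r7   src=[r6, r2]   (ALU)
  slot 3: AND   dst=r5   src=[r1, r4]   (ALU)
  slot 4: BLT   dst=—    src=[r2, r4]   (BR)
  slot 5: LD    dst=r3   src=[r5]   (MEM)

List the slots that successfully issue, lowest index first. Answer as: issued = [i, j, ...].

slot 0 (ALU): ISSUE — free A1,Mu2,Ld2,B1 rp2 wp1
slot 1 (BR): ISSUE — free A1,Mu2,Ld2,B0 rp0 wp1
slot 2 (ALU): stall RD_PORT — free A1,Mu2,Ld2,B0 rp0 wp1
slot 3 (ALU): stall RD_PORT — free A1,Mu2,Ld2,B0 rp0 wp1
slot 4 (BR): stall FU — free A1,Mu2,Ld2,B0 rp0 wp1
slot 5 (MEM): stall RD_PORT — free A1,Mu2,Ld2,B0 rp0 wp1

issued = [0, 1]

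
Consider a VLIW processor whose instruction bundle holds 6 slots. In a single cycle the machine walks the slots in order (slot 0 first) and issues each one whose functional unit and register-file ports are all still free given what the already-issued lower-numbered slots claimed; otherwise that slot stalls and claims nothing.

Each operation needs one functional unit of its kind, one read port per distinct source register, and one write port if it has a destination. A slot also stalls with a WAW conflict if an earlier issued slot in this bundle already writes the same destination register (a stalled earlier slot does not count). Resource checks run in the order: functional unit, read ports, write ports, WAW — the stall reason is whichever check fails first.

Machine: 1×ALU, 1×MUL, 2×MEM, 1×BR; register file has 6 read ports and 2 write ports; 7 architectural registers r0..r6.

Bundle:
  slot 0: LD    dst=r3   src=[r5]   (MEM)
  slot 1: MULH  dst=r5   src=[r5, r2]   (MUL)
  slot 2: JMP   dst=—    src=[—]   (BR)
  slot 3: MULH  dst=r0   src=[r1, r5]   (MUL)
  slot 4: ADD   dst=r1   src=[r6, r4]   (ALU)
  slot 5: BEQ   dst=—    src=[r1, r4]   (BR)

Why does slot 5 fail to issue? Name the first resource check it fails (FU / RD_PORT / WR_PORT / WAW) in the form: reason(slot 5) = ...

[0] MEM needs rd=1 wr=1: ok; after: ALU=1 MUL=1 MEM=1 BR=1, R=5, W=1
[1] MUL needs rd=2 wr=1: ok; after: ALU=1 MUL=0 MEM=1 BR=1, R=3, W=0
[2] BR needs rd=0 wr=0: ok; after: ALU=1 MUL=0 MEM=1 BR=0, R=3, W=0
[3] MUL needs rd=2 wr=1: FU; after: ALU=1 MUL=0 MEM=1 BR=0, R=3, W=0
[4] ALU needs rd=2 wr=1: WR_PORT; after: ALU=1 MUL=0 MEM=1 BR=0, R=3, W=0
[5] BR needs rd=2 wr=0: FU; after: ALU=1 MUL=0 MEM=1 BR=0, R=3, W=0

reason(slot 5) = FU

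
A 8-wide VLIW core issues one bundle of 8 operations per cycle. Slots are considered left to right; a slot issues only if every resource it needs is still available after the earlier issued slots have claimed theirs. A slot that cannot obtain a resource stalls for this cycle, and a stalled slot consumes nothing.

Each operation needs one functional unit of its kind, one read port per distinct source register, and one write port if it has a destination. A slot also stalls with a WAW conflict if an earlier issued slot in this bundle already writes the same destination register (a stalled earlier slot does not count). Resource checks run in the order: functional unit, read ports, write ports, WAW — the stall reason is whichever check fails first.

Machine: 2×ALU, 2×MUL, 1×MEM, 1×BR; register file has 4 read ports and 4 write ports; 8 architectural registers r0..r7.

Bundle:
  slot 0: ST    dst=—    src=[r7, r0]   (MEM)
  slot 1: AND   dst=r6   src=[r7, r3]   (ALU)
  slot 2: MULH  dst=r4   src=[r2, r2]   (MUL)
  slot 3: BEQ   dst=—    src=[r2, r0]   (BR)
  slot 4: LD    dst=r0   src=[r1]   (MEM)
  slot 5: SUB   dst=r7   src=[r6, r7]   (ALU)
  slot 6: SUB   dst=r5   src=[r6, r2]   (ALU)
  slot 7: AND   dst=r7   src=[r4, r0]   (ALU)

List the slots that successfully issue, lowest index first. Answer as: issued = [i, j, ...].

issued = [0, 1]

  0. MEM ⇒ go  {2A/2Mu/0Ld/1B | 2r 4w}
  1. ALU→r6 ⇒ go  {1A/2Mu/0Ld/1B | 0r 3w}
  2. MUL→r4 ⇒ no(RD_PORT)  {1A/2Mu/0Ld/1B | 0r 3w}
  3. BR ⇒ no(RD_PORT)  {1A/2Mu/0Ld/1B | 0r 3w}
  4. MEM→r0 ⇒ no(FU)  {1A/2Mu/0Ld/1B | 0r 3w}
  5. ALU→r7 ⇒ no(RD_PORT)  {1A/2Mu/0Ld/1B | 0r 3w}
  6. ALU→r5 ⇒ no(RD_PORT)  {1A/2Mu/0Ld/1B | 0r 3w}
  7. ALU→r7 ⇒ no(RD_PORT)  {1A/2Mu/0Ld/1B | 0r 3w}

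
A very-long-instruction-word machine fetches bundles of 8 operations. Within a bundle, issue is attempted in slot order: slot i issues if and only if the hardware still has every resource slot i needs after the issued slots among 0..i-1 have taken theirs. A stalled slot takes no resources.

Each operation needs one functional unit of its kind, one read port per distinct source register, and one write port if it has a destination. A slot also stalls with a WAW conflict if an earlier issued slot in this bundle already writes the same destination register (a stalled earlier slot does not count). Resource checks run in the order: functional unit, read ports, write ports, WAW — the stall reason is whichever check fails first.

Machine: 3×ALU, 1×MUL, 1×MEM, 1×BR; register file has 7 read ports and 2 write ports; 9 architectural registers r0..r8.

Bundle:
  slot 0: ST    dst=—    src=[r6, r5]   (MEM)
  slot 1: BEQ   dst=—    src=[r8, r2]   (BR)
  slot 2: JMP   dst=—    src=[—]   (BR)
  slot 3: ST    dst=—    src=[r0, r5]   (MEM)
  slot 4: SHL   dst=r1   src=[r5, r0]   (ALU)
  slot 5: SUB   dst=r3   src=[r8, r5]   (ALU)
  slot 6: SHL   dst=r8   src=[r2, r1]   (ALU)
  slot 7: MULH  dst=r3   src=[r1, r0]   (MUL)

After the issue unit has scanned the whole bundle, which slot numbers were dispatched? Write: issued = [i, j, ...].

issued = [0, 1, 4]

slot 0 (MEM): ISSUE — free A3,Mu1,Ld0,B1 rp5 wp2
slot 1 (BR): ISSUE — free A3,Mu1,Ld0,B0 rp3 wp2
slot 2 (BR): stall FU — free A3,Mu1,Ld0,B0 rp3 wp2
slot 3 (MEM): stall FU — free A3,Mu1,Ld0,B0 rp3 wp2
slot 4 (ALU): ISSUE — free A2,Mu1,Ld0,B0 rp1 wp1
slot 5 (ALU): stall RD_PORT — free A2,Mu1,Ld0,B0 rp1 wp1
slot 6 (ALU): stall RD_PORT — free A2,Mu1,Ld0,B0 rp1 wp1
slot 7 (MUL): stall RD_PORT — free A2,Mu1,Ld0,B0 rp1 wp1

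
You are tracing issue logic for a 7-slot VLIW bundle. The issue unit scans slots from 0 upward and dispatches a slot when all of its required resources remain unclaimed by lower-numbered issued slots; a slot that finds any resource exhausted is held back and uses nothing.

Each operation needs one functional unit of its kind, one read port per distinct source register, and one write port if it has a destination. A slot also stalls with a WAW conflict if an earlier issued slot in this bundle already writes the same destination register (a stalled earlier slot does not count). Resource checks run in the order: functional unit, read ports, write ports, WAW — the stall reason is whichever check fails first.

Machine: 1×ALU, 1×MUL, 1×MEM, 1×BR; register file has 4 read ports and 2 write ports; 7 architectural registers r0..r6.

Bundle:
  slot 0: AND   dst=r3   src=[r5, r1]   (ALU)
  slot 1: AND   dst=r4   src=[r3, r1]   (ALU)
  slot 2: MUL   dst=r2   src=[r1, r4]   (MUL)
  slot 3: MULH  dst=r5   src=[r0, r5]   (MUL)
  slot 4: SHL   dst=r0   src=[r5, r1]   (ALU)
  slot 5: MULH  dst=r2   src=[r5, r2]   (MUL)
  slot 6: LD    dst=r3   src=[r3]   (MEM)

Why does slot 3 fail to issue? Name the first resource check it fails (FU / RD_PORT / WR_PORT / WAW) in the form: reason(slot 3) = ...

(0) want 1×ALU +2rd +1wr — yes → AL0|MU1|ME1|BR1|rd2|wr1
(1) want 1×ALU +2rd +1wr — FU → AL0|MU1|ME1|BR1|rd2|wr1
(2) want 1×MUL +2rd +1wr — yes → AL0|MU0|ME1|BR1|rd0|wr0
(3) want 1×MUL +2rd +1wr — FU → AL0|MU0|ME1|BR1|rd0|wr0
(4) want 1×ALU +2rd +1wr — FU → AL0|MU0|ME1|BR1|rd0|wr0
(5) want 1×MUL +2rd +1wr — FU → AL0|MU0|ME1|BR1|rd0|wr0
(6) want 1×MEM +1rd +1wr — RD_PORT → AL0|MU0|ME1|BR1|rd0|wr0

reason(slot 3) = FU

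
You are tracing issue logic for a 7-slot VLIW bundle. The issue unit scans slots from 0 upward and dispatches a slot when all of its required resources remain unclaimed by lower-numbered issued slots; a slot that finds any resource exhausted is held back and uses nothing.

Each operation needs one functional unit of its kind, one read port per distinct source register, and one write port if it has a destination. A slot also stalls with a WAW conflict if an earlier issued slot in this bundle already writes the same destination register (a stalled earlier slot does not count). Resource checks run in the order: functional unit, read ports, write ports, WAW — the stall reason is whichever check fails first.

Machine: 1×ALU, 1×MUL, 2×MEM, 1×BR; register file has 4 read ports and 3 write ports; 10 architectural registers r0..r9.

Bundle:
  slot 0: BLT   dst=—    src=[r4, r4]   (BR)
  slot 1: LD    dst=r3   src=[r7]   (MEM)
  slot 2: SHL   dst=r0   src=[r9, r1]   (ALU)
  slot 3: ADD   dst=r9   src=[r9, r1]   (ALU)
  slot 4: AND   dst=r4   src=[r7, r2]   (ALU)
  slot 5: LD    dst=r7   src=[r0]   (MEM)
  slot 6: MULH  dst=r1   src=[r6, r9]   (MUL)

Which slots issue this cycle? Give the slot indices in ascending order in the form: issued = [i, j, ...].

  0. BR ⇒ go  {1A/1Mu/2Ld/0B | 3r 3w}
  1. MEM→r3 ⇒ go  {1A/1Mu/1Ld/0B | 2r 2w}
  2. ALU→r0 ⇒ go  {0A/1Mu/1Ld/0B | 0r 1w}
  3. ALU→r9 ⇒ no(FU)  {0A/1Mu/1Ld/0B | 0r 1w}
  4. ALU→r4 ⇒ no(FU)  {0A/1Mu/1Ld/0B | 0r 1w}
  5. MEM→r7 ⇒ no(RD_PORT)  {0A/1Mu/1Ld/0B | 0r 1w}
  6. MUL→r1 ⇒ no(RD_PORT)  {0A/1Mu/1Ld/0B | 0r 1w}

issued = [0, 1, 2]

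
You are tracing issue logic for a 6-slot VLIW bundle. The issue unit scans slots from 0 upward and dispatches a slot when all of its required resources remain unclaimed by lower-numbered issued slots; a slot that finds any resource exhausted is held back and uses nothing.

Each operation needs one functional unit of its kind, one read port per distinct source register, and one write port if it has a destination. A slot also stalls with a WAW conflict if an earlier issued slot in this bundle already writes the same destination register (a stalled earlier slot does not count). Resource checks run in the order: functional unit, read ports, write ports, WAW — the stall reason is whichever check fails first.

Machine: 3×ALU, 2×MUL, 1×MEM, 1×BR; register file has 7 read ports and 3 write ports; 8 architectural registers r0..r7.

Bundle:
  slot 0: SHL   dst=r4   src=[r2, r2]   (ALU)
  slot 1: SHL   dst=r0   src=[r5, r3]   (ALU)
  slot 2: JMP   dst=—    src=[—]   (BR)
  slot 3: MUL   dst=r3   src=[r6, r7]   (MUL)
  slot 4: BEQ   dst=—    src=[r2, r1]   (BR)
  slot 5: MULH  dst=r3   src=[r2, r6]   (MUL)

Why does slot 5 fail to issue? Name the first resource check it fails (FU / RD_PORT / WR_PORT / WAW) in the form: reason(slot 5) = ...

#0 ALU src=r2,r2 dispatched  <A:2 Mu:2 Ld:1 B:1 rd:6 wr:2>
#1 ALU src=r5,r3 dispatched  <A:1 Mu:2 Ld:1 B:1 rd:4 wr:1>
#2 BR src=- dispatched  <A:1 Mu:2 Ld:1 B:0 rd:4 wr:1>
#3 MUL src=r6,r7 dispatched  <A:1 Mu:1 Ld:1 B:0 rd:2 wr:0>
#4 BR src=r2,r1 held:FU  <A:1 Mu:1 Ld:1 B:0 rd:2 wr:0>
#5 MUL src=r2,r6 held:WR_PORT  <A:1 Mu:1 Ld:1 B:0 rd:2 wr:0>

reason(slot 5) = WR_PORT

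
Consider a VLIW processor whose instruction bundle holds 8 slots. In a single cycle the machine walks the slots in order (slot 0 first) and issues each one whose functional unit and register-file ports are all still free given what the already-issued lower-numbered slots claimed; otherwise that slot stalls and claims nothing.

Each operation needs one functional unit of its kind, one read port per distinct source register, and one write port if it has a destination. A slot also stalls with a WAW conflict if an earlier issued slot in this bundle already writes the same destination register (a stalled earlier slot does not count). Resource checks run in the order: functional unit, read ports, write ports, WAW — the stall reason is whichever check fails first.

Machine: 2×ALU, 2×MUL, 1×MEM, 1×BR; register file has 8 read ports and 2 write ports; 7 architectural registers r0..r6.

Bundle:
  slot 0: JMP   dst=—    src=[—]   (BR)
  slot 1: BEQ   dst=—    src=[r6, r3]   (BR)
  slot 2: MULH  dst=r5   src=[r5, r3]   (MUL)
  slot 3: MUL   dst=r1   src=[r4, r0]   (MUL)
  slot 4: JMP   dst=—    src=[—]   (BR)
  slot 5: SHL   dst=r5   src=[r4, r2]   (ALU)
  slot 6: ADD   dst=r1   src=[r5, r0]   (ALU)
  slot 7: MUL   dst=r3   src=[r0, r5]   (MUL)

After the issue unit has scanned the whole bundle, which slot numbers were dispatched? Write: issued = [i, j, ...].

issued = [0, 2, 3]

  0. BR ⇒ go  {2A/2Mu/1Ld/0B | 8r 2w}
  1. BR ⇒ no(FU)  {2A/2Mu/1Ld/0B | 8r 2w}
  2. MUL→r5 ⇒ go  {2A/1Mu/1Ld/0B | 6r 1w}
  3. MUL→r1 ⇒ go  {2A/0Mu/1Ld/0B | 4r 0w}
  4. BR ⇒ no(FU)  {2A/0Mu/1Ld/0B | 4r 0w}
  5. ALU→r5 ⇒ no(WR_PORT)  {2A/0Mu/1Ld/0B | 4r 0w}
  6. ALU→r1 ⇒ no(WR_PORT)  {2A/0Mu/1Ld/0B | 4r 0w}
  7. MUL→r3 ⇒ no(FU)  {2A/0Mu/1Ld/0B | 4r 0w}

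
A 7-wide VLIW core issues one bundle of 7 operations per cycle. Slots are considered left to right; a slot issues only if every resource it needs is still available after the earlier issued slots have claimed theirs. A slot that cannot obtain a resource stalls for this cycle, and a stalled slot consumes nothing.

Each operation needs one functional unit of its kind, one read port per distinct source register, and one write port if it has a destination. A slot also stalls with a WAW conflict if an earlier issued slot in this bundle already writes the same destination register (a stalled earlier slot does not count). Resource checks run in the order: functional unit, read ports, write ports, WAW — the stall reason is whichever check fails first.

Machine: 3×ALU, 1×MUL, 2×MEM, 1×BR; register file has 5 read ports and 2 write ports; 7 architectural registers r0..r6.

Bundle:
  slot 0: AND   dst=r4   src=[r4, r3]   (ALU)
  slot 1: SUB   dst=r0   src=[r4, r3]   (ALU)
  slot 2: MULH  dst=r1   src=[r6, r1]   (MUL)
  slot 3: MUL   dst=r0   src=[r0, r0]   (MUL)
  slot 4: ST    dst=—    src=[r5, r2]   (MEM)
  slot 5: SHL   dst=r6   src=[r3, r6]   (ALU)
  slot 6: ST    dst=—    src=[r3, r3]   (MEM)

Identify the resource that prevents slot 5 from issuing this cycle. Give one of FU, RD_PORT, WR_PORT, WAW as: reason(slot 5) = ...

  0. ALU→r4 ⇒ go  {2A/1Mu/2Ld/1B | 3r 1w}
  1. ALU→r0 ⇒ go  {1A/1Mu/2Ld/1B | 1r 0w}
  2. MUL→r1 ⇒ no(RD_PORT)  {1A/1Mu/2Ld/1B | 1r 0w}
  3. MUL→r0 ⇒ no(WR_PORT)  {1A/1Mu/2Ld/1B | 1r 0w}
  4. MEM ⇒ no(RD_PORT)  {1A/1Mu/2Ld/1B | 1r 0w}
  5. ALU→r6 ⇒ no(RD_PORT)  {1A/1Mu/2Ld/1B | 1r 0w}
  6. MEM ⇒ go  {1A/1Mu/1Ld/1B | 0r 0w}

reason(slot 5) = RD_PORT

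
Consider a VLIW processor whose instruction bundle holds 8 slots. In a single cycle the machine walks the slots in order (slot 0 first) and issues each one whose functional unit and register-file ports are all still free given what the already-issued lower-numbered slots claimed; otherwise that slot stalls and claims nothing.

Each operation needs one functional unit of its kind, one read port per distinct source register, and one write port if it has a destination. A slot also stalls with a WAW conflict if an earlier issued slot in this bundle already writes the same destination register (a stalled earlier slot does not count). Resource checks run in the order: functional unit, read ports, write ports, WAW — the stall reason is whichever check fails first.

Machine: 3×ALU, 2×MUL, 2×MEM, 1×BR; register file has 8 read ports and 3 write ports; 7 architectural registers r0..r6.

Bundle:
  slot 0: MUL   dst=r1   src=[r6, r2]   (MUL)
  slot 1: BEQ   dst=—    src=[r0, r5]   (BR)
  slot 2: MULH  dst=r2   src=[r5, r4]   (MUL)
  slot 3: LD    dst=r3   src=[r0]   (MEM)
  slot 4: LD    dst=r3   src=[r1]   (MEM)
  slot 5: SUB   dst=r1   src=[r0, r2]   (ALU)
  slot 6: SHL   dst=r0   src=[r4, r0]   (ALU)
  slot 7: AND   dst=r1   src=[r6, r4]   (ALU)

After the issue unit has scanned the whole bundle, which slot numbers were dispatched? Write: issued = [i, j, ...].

issued = [0, 1, 2, 3]

[0] MUL needs rd=2 wr=1: ok; after: ALU=3 MUL=1 MEM=2 BR=1, R=6, W=2
[1] BR needs rd=2 wr=0: ok; after: ALU=3 MUL=1 MEM=2 BR=0, R=4, W=2
[2] MUL needs rd=2 wr=1: ok; after: ALU=3 MUL=0 MEM=2 BR=0, R=2, W=1
[3] MEM needs rd=1 wr=1: ok; after: ALU=3 MUL=0 MEM=1 BR=0, R=1, W=0
[4] MEM needs rd=1 wr=1: WR_PORT; after: ALU=3 MUL=0 MEM=1 BR=0, R=1, W=0
[5] ALU needs rd=2 wr=1: RD_PORT; after: ALU=3 MUL=0 MEM=1 BR=0, R=1, W=0
[6] ALU needs rd=2 wr=1: RD_PORT; after: ALU=3 MUL=0 MEM=1 BR=0, R=1, W=0
[7] ALU needs rd=2 wr=1: RD_PORT; after: ALU=3 MUL=0 MEM=1 BR=0, R=1, W=0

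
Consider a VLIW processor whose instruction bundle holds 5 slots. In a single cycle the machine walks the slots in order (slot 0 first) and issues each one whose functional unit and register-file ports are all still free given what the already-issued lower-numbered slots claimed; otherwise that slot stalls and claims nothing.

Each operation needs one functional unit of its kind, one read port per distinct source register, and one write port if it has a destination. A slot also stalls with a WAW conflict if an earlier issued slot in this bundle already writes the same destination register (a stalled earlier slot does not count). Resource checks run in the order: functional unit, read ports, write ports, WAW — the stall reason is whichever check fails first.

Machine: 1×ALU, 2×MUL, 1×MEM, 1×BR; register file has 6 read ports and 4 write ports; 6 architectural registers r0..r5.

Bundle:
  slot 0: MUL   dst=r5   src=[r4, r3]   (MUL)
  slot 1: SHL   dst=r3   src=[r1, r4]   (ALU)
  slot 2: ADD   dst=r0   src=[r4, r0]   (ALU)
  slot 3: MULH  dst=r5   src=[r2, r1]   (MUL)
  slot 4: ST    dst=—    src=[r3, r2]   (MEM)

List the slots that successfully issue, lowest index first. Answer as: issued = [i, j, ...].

issued = [0, 1, 4]

  0. MUL→r5 ⇒ go  {1A/1Mu/1Ld/1B | 4r 3w}
  1. ALU→r3 ⇒ go  {0A/1Mu/1Ld/1B | 2r 2w}
  2. ALU→r0 ⇒ no(FU)  {0A/1Mu/1Ld/1B | 2r 2w}
  3. MUL→r5 ⇒ no(WAW)  {0A/1Mu/1Ld/1B | 2r 2w}
  4. MEM ⇒ go  {0A/1Mu/0Ld/1B | 0r 2w}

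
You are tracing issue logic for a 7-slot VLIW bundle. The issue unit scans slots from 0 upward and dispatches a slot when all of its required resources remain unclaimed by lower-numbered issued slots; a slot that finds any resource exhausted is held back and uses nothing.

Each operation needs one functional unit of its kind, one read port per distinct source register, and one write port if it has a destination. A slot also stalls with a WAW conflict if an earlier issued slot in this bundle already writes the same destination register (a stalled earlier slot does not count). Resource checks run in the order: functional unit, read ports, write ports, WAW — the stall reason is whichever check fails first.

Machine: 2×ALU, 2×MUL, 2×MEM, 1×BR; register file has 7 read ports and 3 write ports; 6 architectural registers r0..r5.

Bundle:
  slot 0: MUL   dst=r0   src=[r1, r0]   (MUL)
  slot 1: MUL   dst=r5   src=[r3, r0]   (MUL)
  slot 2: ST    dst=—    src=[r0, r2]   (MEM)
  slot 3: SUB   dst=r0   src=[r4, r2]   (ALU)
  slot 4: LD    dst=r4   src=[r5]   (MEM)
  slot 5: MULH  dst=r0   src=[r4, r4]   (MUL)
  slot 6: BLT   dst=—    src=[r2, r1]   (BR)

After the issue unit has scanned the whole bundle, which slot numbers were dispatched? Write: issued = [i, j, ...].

issued = [0, 1, 2, 4]

slot 0 (MUL): ISSUE — free A2,Mu1,Ld2,B1 rp5 wp2
slot 1 (MUL): ISSUE — free A2,Mu0,Ld2,B1 rp3 wp1
slot 2 (MEM): ISSUE — free A2,Mu0,Ld1,B1 rp1 wp1
slot 3 (ALU): stall RD_PORT — free A2,Mu0,Ld1,B1 rp1 wp1
slot 4 (MEM): ISSUE — free A2,Mu0,Ld0,B1 rp0 wp0
slot 5 (MUL): stall FU — free A2,Mu0,Ld0,B1 rp0 wp0
slot 6 (BR): stall RD_PORT — free A2,Mu0,Ld0,B1 rp0 wp0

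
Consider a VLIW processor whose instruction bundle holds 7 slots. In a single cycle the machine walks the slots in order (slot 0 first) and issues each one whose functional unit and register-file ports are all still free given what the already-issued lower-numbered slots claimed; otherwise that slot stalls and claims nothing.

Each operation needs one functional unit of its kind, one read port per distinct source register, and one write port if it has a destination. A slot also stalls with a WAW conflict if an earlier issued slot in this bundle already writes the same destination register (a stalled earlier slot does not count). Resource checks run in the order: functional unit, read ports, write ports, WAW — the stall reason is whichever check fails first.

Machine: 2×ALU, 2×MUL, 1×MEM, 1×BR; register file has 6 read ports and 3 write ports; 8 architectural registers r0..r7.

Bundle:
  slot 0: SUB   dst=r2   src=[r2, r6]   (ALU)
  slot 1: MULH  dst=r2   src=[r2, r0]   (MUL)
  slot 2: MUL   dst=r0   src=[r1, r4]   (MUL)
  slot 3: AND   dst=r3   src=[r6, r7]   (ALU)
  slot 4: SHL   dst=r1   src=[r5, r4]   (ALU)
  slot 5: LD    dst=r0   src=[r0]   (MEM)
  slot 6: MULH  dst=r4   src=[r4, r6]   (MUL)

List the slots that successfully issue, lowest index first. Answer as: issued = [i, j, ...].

issued = [0, 2, 3]

  0. ALU→r2 ⇒ go  {1A/2Mu/1Ld/1B | 4r 2w}
  1. MUL→r2 ⇒ no(WAW)  {1A/2Mu/1Ld/1B | 4r 2w}
  2. MUL→r0 ⇒ go  {1A/1Mu/1Ld/1B | 2r 1w}
  3. ALU→r3 ⇒ go  {0A/1Mu/1Ld/1B | 0r 0w}
  4. ALU→r1 ⇒ no(FU)  {0A/1Mu/1Ld/1B | 0r 0w}
  5. MEM→r0 ⇒ no(RD_PORT)  {0A/1Mu/1Ld/1B | 0r 0w}
  6. MUL→r4 ⇒ no(RD_PORT)  {0A/1Mu/1Ld/1B | 0r 0w}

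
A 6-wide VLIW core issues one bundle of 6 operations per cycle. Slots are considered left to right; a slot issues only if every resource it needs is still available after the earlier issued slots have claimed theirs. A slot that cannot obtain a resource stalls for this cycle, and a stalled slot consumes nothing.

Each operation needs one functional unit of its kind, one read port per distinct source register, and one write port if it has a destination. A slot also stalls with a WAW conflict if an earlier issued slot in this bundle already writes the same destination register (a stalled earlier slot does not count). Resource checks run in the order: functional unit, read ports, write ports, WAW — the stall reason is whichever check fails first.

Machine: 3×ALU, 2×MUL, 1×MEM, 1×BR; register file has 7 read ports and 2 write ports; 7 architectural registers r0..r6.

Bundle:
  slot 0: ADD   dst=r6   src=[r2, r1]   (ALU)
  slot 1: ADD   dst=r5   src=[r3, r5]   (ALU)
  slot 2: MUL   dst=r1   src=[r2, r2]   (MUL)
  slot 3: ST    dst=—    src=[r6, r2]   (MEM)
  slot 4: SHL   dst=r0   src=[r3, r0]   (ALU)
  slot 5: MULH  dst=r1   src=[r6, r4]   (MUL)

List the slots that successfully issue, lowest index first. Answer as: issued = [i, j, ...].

issued = [0, 1, 3]

(0) want 1×ALU +2rd +1wr — yes → AL2|MU2|ME1|BR1|rd5|wr1
(1) want 1×ALU +2rd +1wr — yes → AL1|MU2|ME1|BR1|rd3|wr0
(2) want 1×MUL +1rd +1wr — WR_PORT → AL1|MU2|ME1|BR1|rd3|wr0
(3) want 1×MEM +2rd +0wr — yes → AL1|MU2|ME0|BR1|rd1|wr0
(4) want 1×ALU +2rd +1wr — RD_PORT → AL1|MU2|ME0|BR1|rd1|wr0
(5) want 1×MUL +2rd +1wr — RD_PORT → AL1|MU2|ME0|BR1|rd1|wr0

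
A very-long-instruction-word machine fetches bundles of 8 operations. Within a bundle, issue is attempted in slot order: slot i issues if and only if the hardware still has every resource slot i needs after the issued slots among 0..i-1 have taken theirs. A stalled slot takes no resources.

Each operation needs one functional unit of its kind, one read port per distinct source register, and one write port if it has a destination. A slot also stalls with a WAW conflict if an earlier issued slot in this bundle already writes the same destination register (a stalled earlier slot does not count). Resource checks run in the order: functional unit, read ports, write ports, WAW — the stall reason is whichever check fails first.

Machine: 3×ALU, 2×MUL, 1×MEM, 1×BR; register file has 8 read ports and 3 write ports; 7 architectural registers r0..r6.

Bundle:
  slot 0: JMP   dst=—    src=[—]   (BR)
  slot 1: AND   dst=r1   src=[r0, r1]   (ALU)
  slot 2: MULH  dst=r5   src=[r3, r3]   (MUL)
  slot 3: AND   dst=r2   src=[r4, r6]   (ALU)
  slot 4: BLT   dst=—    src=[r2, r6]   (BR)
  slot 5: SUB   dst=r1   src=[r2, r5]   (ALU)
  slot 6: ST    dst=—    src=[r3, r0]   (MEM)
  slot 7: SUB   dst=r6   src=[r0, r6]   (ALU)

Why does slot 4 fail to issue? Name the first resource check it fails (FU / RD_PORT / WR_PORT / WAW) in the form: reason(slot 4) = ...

(0) want 1×BR +0rd +0wr — yes → AL3|MU2|ME1|BR0|rd8|wr3
(1) want 1×ALU +2rd +1wr — yes → AL2|MU2|ME1|BR0|rd6|wr2
(2) want 1×MUL +1rd +1wr — yes → AL2|MU1|ME1|BR0|rd5|wr1
(3) want 1×ALU +2rd +1wr — yes → AL1|MU1|ME1|BR0|rd3|wr0
(4) want 1×BR +2rd +0wr — FU → AL1|MU1|ME1|BR0|rd3|wr0
(5) want 1×ALU +2rd +1wr — WR_PORT → AL1|MU1|ME1|BR0|rd3|wr0
(6) want 1×MEM +2rd +0wr — yes → AL1|MU1|ME0|BR0|rd1|wr0
(7) want 1×ALU +2rd +1wr — RD_PORT → AL1|MU1|ME0|BR0|rd1|wr0

reason(slot 4) = FU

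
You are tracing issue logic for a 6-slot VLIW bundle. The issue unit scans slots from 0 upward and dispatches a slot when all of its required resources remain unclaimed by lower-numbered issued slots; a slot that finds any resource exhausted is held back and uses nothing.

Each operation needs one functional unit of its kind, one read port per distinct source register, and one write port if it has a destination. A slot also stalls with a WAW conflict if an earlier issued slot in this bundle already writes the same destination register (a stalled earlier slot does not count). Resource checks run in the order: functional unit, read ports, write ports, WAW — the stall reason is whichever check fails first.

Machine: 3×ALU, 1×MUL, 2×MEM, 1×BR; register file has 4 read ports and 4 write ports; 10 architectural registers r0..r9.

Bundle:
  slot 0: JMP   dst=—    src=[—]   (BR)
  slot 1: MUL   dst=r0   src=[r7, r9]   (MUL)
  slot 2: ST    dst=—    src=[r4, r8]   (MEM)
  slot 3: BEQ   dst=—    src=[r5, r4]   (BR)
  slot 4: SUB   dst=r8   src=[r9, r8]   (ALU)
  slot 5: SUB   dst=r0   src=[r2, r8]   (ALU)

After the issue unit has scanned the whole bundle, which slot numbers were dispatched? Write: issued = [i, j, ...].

[0] BR needs rd=0 wr=0: ok; after: ALU=3 MUL=1 MEM=2 BR=0, R=4, W=4
[1] MUL needs rd=2 wr=1: ok; after: ALU=3 MUL=0 MEM=2 BR=0, R=2, W=3
[2] MEM needs rd=2 wr=0: ok; after: ALU=3 MUL=0 MEM=1 BR=0, R=0, W=3
[3] BR needs rd=2 wr=0: FU; after: ALU=3 MUL=0 MEM=1 BR=0, R=0, W=3
[4] ALU needs rd=2 wr=1: RD_PORT; after: ALU=3 MUL=0 MEM=1 BR=0, R=0, W=3
[5] ALU needs rd=2 wr=1: RD_PORT; after: ALU=3 MUL=0 MEM=1 BR=0, R=0, W=3

issued = [0, 1, 2]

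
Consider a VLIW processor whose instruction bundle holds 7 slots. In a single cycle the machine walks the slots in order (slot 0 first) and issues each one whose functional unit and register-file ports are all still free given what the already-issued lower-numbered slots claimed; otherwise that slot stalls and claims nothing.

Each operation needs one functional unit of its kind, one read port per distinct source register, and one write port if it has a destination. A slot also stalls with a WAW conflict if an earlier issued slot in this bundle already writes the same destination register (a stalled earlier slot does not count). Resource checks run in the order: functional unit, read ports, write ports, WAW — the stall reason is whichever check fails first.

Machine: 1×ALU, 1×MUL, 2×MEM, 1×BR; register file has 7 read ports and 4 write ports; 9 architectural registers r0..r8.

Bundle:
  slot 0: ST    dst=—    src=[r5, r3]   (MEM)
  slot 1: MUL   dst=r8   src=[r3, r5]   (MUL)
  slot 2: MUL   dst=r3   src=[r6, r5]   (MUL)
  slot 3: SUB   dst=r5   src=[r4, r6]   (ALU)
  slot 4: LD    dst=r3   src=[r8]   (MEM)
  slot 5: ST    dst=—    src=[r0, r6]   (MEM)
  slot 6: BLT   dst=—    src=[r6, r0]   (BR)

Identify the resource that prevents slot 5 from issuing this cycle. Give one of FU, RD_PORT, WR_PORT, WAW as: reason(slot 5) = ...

reason(slot 5) = FU

#0 MEM src=r5,r3 dispatched  <A:1 Mu:1 Ld:1 B:1 rd:5 wr:4>
#1 MUL src=r3,r5 dispatched  <A:1 Mu:0 Ld:1 B:1 rd:3 wr:3>
#2 MUL src=r6,r5 held:FU  <A:1 Mu:0 Ld:1 B:1 rd:3 wr:3>
#3 ALU src=r4,r6 dispatched  <A:0 Mu:0 Ld:1 B:1 rd:1 wr:2>
#4 MEM src=r8 dispatched  <A:0 Mu:0 Ld:0 B:1 rd:0 wr:1>
#5 MEM src=r0,r6 held:FU  <A:0 Mu:0 Ld:0 B:1 rd:0 wr:1>
#6 BR src=r6,r0 held:RD_PORT  <A:0 Mu:0 Ld:0 B:1 rd:0 wr:1>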